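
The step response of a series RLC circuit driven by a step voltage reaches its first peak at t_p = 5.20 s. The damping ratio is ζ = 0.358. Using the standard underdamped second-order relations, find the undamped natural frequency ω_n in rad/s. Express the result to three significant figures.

Peak time t_p = π/ω_d, so ω_d = π/t_p = π/5.20 = 0.604 rad/s.
ω_n = ω_d/√(1−ζ²) = 0.604/√0.872 = 0.647 rad/s.

ω_n ≈ 0.647 rad/s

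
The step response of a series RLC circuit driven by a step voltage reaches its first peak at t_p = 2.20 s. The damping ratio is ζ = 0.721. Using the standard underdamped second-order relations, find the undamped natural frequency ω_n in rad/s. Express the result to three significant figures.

Peak time t_p = π/ω_d, so ω_d = π/t_p = π/2.20 = 1.43 rad/s.
ω_n = ω_d/√(1−ζ²) = 1.43/√0.480 = 2.06 rad/s.

ω_n ≈ 2.06 rad/s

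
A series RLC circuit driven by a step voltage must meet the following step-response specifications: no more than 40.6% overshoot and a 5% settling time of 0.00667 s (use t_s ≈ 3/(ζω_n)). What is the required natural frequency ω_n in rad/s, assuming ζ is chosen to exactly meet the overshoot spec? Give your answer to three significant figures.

ω_n ≈ 1630 rad/s

ζ = −ln(OS)/√(π² + (ln OS)²). With OS = 0.406, ln OS = −0.9014 and ζ = 0.9014/3.268 = 0.276.
From t_s ≈ 3/(ζω_n): ω_n = 3/(ζ·t_s) = 3/(0.276·0.00667) = 1630 rad/s.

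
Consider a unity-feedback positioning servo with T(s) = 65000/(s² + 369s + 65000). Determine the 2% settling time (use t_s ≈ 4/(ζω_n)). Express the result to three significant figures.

t_s ≈ 0.0217 s

ω_n = √65000 = 255 rad/s; ζ = 369/(2·255) = 0.724.
t_s ≈ 4/(ζω_n) = 4/(0.724·255) = 0.0217 s.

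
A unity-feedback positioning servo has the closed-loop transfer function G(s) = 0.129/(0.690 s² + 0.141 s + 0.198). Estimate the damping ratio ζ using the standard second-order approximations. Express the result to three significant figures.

Dividing through by 0.690: denominator becomes s² + 0.2043 s + 0.2870.
So ω_n = √0.2870 = 0.536 rad/s and ζ = 0.2043/(2·0.536) = 0.191.

ζ ≈ 0.191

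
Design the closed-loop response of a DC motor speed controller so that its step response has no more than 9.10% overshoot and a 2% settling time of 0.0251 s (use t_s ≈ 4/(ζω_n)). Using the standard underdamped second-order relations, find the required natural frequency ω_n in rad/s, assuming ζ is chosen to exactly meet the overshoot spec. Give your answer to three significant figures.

ω_n ≈ 263 rad/s

ζ = −ln(OS)/√(π² + (ln OS)²). With OS = 0.0910, ln OS = −2.397 and ζ = 2.397/3.952 = 0.607.
Then ω_n = 4/(ζ t_s) = 4/(0.607 × 0.0251) = 263 rad/s.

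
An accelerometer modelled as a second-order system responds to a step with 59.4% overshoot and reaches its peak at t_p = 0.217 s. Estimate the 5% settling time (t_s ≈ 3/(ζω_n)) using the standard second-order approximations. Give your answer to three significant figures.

ζ from %OS: ζ = |ln 0.594|/√(π²+ln²0.594) = 0.164.
t_p = π/ω_d ⇒ ω_d = 14.5 rad/s; then ω_n = ω_d/√(1−ζ²) = 14.7 rad/s.
t_s ≈ 3/(ζω_n) = 3/(0.164·14.7) = 1.25 s.

t_s ≈ 1.25 s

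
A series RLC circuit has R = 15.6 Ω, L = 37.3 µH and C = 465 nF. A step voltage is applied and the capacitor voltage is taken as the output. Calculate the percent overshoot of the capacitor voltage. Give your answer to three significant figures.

For a series RLC circuit (capacitor voltage as output), ω_n = 1/√(LC) = 1/√(37.3 µH · 465 nF) = 240000 rad/s.
ζ = (R/2)·√(C/L) = (15.6/2)·√(465 nF/37.3 µH) = 0.871.
Overshoot: exp(−π·0.871/√(1−0.871²)) = 0.00382, i.e. 0.382%.

%OS ≈ 0.382%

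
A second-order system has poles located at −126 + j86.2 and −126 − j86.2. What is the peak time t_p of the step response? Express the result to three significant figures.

t_p = π/ω_d with ω_d = 86.2 (the imaginary part), so t_p = 0.0364 s.

t_p ≈ 0.0364 s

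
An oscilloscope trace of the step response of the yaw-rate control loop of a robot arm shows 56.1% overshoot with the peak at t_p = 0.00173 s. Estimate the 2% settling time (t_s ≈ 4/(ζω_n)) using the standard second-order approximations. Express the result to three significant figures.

t_s ≈ 0.0120 s

ζ from %OS: ζ = |ln 0.561|/√(π²+ln²0.561) = 0.181.
t_p = π/ω_d ⇒ ω_d = 1820 rad/s; then ω_n = ω_d/√(1−ζ²) = 1850 rad/s.
t_s ≈ 4/(ζω_n) = 4/(0.181·1850) = 0.0120 s.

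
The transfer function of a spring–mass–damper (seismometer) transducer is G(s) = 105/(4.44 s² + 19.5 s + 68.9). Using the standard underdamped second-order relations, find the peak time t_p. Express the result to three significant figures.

Dividing through by 4.44: denominator becomes s² + 4.392 s + 15.52.
So ω_n = √15.52 = 3.94 rad/s and ζ = 4.392/(2·3.94) = 0.557.
ω_d = ω_n√(1−ζ²) = 3.27 rad/s. t_p = π/ω_d = 0.961 s.

t_p ≈ 0.961 s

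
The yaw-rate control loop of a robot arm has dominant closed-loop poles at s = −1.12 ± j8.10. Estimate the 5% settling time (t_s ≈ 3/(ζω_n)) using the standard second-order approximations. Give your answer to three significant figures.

t_s ≈ 2.68 s

For poles at −σ ± jω_d, ζω_n = σ = 1.12, so t_s ≈ 3/σ = 2.68 s.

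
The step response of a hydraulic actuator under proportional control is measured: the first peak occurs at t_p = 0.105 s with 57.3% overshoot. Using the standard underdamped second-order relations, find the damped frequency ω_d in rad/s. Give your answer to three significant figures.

t_p = π/ω_d, so ω_d = π/0.105 = 29.9 rad/s.

ω_d ≈ 29.9 rad/s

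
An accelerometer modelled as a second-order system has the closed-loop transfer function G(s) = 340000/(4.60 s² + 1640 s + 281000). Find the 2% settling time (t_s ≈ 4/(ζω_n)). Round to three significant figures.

Dividing through by 4.60: denominator becomes s² + 356.5 s + 61090.
So ω_n = √61090 = 247 rad/s and ζ = 356.5/(2·247) = 0.721.
t_s ≈ 4/(ζω_n) = 0.0224 s.

t_s ≈ 0.0224 s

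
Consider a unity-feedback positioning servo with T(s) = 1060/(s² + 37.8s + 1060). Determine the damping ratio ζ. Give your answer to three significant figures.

ζ ≈ 0.581

ω_n = √1060 = 32.6 rad/s; ζ = 37.8/(2·32.6) = 0.581.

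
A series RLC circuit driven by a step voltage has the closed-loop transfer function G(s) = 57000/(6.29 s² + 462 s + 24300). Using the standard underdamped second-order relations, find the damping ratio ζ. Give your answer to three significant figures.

ζ ≈ 0.591

Dividing through by 6.29: denominator becomes s² + 73.45 s + 3863.
So ω_n = √3863 = 62.2 rad/s and ζ = 73.45/(2·62.2) = 0.591.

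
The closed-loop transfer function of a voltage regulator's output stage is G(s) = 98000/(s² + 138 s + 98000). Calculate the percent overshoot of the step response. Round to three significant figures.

Comparing the denominator to s² + 2ζω_n s + ω_n²: ω_n = √98000 = 313 rad/s, and 2ζω_n = 138 so ζ = 138/(2·313) = 0.220.
Overshoot: exp(−π·0.220/√(1−0.220²)) = 0.492, i.e. 49.2%.

%OS ≈ 49.2%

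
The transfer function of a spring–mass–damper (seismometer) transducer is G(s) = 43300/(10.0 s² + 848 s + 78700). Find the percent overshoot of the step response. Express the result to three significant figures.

%OS ≈ 18.1%

Dividing through by 10.0: denominator becomes s² + 84.80 s + 7870.
So ω_n = √7870 = 88.7 rad/s and ζ = 84.80/(2·88.7) = 0.478.
%OS = 100·exp(−πζ/√(1−ζ²)) = 18.1%.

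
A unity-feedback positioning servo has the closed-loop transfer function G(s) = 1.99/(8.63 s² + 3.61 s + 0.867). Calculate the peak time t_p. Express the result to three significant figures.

t_p ≈ 13.2 s

Dividing through by 8.63: denominator becomes s² + 0.4183 s + 0.1005.
So ω_n = √0.1005 = 0.317 rad/s and ζ = 0.4183/(2·0.317) = 0.660.
ω_d = 0.317·√(1 − 0.660²) = 0.238 rad/s. t_p = π/ω_d = 13.2 s.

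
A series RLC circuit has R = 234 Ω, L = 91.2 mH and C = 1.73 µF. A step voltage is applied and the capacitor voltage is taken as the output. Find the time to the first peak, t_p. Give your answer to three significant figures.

For a series RLC circuit (capacitor voltage as output), ω_n = 1/√(LC) = 1/√(91.2 mH · 1.73 µF) = 2520 rad/s.
ζ = (R/2)·√(C/L) = (234/2)·√(1.73 µF/91.2 mH) = 0.510.
The damped frequency ω_d = ω_n√(1−ζ²) = 2170 rad/s. t_p = π/ω_d = 0.00145 s.

t_p ≈ 0.00145 s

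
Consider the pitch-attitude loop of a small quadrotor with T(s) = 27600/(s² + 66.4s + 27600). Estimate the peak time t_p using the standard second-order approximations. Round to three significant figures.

Comparing the denominator to s² + 2ζω_n s + ω_n²: ω_n = √27600 = 166 rad/s, and 2ζω_n = 66.4 so ζ = 66.4/(2·166) = 0.200.
The damped frequency ω_d = ω_n√(1−ζ²) = 163 rad/s. Then t_p = π/ω_d = 0.0193 s.

t_p ≈ 0.0193 s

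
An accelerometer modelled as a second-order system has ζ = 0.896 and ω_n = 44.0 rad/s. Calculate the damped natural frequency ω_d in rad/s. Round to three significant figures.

ω_d = ω_n√(1−ζ²) = 44.0·√0.197 = 19.5 rad/s.

ω_d ≈ 19.5 rad/s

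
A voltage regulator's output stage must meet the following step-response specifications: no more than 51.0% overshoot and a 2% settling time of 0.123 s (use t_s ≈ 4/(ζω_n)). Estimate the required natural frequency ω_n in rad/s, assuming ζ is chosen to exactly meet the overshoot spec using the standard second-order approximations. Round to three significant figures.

From %OS = 100·exp(−πζ/√(1−ζ²)), invert to get ζ = −ln(OS)/√(π² + ln²(OS)) with OS = 0.510.
−ln 0.510 = 0.6733, so ζ = 0.6733/√(π² + 0.4534) = 0.210.
From t_s ≈ 4/(ζω_n): ω_n = 4/(ζ·t_s) = 4/(0.210·0.123) = 155 rad/s.

ω_n ≈ 155 rad/s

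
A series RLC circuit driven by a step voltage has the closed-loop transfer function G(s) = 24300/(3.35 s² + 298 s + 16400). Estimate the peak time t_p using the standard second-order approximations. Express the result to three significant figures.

t_p ≈ 0.0582 s

Dividing through by 3.35: denominator becomes s² + 88.96 s + 4896.
So ω_n = √4896 = 70.0 rad/s and ζ = 88.96/(2·70.0) = 0.636.
ω_d = ω_n√(1−ζ²) = 54.0 rad/s. t_p = π/ω_d = 0.0582 s.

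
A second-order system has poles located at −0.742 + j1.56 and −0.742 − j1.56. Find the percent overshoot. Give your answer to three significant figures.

%OS ≈ 22.4%

With σ = 0.742, ω_d = 1.56: ω_n = √(σ²+ω_d²) = 1.73 rad/s, ζ = σ/ω_n = 0.430.
%OS = 100 e^{−πζ/√(1−ζ²)} with ζ = 0.430 gives 22.4%.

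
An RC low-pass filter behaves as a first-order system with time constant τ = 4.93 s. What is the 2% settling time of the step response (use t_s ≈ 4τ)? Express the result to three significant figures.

t_s ≈ 4τ = 19.7 s.

t_s ≈ 19.7 s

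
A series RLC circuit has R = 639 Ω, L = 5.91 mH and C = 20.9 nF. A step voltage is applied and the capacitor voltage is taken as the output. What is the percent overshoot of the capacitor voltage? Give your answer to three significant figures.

For a series RLC circuit (capacitor voltage as output), ω_n = 1/√(LC) = 1/√(5.91 mH · 20.9 nF) = 90000 rad/s.
ζ = (R/2)·√(C/L) = (639/2)·√(20.9 nF/5.91 mH) = 0.601.
%OS = 100 e^{−πζ/√(1−ζ²)} with ζ = 0.601 gives 9.43%.

%OS ≈ 9.43%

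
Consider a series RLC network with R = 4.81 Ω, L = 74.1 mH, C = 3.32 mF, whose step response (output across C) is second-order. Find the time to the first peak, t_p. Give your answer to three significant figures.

t_p ≈ 0.0572 s

For a series RLC circuit (capacitor voltage as output), ω_n = 1/√(LC) = 1/√(74.1 mH · 3.32 mF) = 63.8 rad/s.
ζ = (R/2)·√(C/L) = (4.81/2)·√(3.32 mF/74.1 mH) = 0.509.
ω_d = 63.8·√(1 − 0.509²) = 54.9 rad/s. t_p = π/ω_d = 0.0572 s.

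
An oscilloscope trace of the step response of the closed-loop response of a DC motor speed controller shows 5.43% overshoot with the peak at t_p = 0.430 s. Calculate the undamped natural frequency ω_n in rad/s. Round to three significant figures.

From the overshoot, ζ = −ln(OS)/√(π²+ln²(OS)) = 0.680.
From t_p = π/ω_d, ω_d = π/0.430 = 7.31 rad/s, so ω_n = ω_d/√(1−ζ²) = 9.96 rad/s.

ω_n ≈ 9.96 rad/s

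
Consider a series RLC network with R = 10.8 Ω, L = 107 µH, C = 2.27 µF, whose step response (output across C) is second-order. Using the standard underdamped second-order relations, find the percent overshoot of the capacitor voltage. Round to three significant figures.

%OS ≈ 1.83%

For a series RLC circuit (capacitor voltage as output), ω_n = 1/√(LC) = 1/√(107 µH · 2.27 µF) = 64200 rad/s.
ζ = (R/2)·√(C/L) = (10.8/2)·√(2.27 µF/107 µH) = 0.787.
%OS = 100 e^{−πζ/√(1−ζ²)} with ζ = 0.787 gives 1.83%.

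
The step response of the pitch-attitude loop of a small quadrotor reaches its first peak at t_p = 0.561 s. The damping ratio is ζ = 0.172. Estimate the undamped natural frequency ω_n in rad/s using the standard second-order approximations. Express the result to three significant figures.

Peak time t_p = π/ω_d, so ω_d = π/t_p = π/0.561 = 5.60 rad/s.
ω_n = ω_d/√(1−ζ²) = 5.60/√0.970 = 5.68 rad/s.

ω_n ≈ 5.68 rad/s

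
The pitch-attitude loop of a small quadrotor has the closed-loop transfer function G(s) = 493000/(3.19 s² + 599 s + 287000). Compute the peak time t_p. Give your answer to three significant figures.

t_p ≈ 0.0110 s

Dividing through by 3.19: denominator becomes s² + 187.8 s + 89970.
So ω_n = √89970 = 300 rad/s and ζ = 187.8/(2·300) = 0.313.
ω_d = 300·√(1 − 0.313²) = 285 rad/s. t_p = π/ω_d = 0.0110 s.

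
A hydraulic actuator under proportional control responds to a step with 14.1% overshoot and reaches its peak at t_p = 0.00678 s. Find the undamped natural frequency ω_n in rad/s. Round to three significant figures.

From the overshoot, ζ = −ln(OS)/√(π²+ln²(OS)) = 0.529.
t_p = π/ω_d ⇒ ω_d = 463 rad/s; then ω_n = ω_d/√(1−ζ²) = 546 rad/s.

ω_n ≈ 546 rad/s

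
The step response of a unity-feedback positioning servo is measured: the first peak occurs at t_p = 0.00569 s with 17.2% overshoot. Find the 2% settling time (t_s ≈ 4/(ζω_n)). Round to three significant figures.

t_s ≈ 0.0129 s

The overshoot fixes ζ = −ln(OS)/√(π²+ln²(OS)) = 0.489.
t_p = π/ω_d ⇒ ω_d = 552 rad/s; then ω_n = ω_d/√(1−ζ²) = 633 rad/s.
t_s ≈ 4/(ζω_n) = 4/(0.489·633) = 0.0129 s.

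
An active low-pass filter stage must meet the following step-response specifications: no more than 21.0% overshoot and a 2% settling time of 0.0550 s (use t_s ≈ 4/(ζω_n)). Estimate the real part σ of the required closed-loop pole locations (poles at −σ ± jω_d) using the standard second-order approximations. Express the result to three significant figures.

σ ≈ 72.7

The settling-time spec alone fixes σ = ζω_n = 4/t_s = 4/0.0550 = 72.7.
(Overshoot then fixes ζ = 0.445 and hence ω_d = σ·√(1−ζ²)/ζ = 146 rad/s.)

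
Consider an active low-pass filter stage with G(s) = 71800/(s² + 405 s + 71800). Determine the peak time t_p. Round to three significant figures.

ω_n = √71800 = 268 rad/s; ζ = 405/(2·268) = 0.756.
ω_d = ω_n√(1−ζ²) = 175 rad/s. Then t_p = π/ω_d = 0.0179 s.

t_p ≈ 0.0179 s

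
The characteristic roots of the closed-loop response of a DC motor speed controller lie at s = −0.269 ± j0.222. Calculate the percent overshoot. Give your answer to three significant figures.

%OS ≈ 2.22%

The poles are at −σ ± jω_d with σ = 0.269 and ω_d = 0.222, so ω_n = √(σ²+ω_d²) = 0.349 rad/s and ζ = σ/ω_n = 0.771.
%OS = 100·exp(−πζ/√(1−ζ²)) = 2.22%.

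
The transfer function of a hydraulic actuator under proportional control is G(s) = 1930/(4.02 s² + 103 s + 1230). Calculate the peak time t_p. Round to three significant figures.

Dividing through by 4.02: denominator becomes s² + 25.62 s + 306.0.
So ω_n = √306.0 = 17.5 rad/s and ζ = 25.62/(2·17.5) = 0.732.
The damped frequency ω_d = ω_n√(1−ζ²) = 11.9 rad/s. t_p = π/ω_d = 0.264 s.

t_p ≈ 0.264 s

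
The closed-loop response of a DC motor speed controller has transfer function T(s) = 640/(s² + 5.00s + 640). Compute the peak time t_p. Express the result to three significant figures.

ω_n = √640 = 25.3 rad/s; ζ = 5.00/(2·25.3) = 0.0988.
The damped frequency ω_d = ω_n√(1−ζ²) = 25.2 rad/s. Then t_p = π/ω_d = 0.125 s.

t_p ≈ 0.125 s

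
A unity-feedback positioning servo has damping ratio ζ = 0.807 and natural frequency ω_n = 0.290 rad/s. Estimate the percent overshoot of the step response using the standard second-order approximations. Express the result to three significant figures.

%OS ≈ 1.37%

For an underdamped second-order system, %OS = 100·exp(−πζ/√(1−ζ²)).
πζ/√(1−ζ²) = π·0.807/√(1−0.651) = 4.293, so %OS = 100·e^(−4.293) = 1.37%.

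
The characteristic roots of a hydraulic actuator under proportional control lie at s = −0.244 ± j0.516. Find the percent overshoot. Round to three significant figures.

With σ = 0.244, ω_d = 0.516: ω_n = √(σ²+ω_d²) = 0.571 rad/s, ζ = σ/ω_n = 0.427.
%OS = 100 e^{−πζ/√(1−ζ²)} with ζ = 0.427 gives 22.6%.

%OS ≈ 22.6%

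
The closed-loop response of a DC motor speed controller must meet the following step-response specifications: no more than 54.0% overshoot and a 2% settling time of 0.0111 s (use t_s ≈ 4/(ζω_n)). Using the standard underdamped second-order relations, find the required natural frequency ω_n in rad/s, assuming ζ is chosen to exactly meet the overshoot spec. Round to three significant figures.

From %OS = 100·exp(−πζ/√(1−ζ²)), invert to get ζ = −ln(OS)/√(π² + ln²(OS)) with OS = 0.540.
−ln 0.540 = 0.6162, so ζ = 0.6162/√(π² + 0.3797) = 0.192.
Then ω_n = 4/(ζ t_s) = 4/(0.192 × 0.0111) = 1870 rad/s.

ω_n ≈ 1870 rad/s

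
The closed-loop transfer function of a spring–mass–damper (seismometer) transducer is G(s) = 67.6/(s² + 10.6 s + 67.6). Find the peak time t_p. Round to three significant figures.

t_p ≈ 0.500 s

Matching coefficients with s² + 2ζω_n s + ω_n² gives ω_n² = 67.6 ⇒ ω_n = 8.22 rad/s, and ζ = 10.6/(2ω_n) = 0.645.
The damped frequency ω_d = ω_n√(1−ζ²) = 6.29 rad/s. Then t_p = π/ω_d = 0.500 s.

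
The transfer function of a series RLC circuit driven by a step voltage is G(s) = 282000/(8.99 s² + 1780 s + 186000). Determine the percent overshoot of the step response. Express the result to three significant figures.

Dividing through by 8.99: denominator becomes s² + 198.0 s + 20690.
So ω_n = √20690 = 144 rad/s and ζ = 198.0/(2·144) = 0.688.
Overshoot: exp(−π·0.688/√(1−0.688²)) = 0.0508, i.e. 5.08%.

%OS ≈ 5.08%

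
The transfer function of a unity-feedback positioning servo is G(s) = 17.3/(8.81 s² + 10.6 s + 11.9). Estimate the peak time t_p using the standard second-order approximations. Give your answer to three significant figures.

Dividing through by 8.81: denominator becomes s² + 1.203 s + 1.351.
So ω_n = √1.351 = 1.16 rad/s and ζ = 1.203/(2·1.16) = 0.518.
The damped frequency ω_d = ω_n√(1−ζ²) = 0.994 rad/s. t_p = π/ω_d = 3.16 s.

t_p ≈ 3.16 s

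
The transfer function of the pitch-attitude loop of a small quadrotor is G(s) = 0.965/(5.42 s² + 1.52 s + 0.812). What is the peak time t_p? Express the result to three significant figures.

t_p ≈ 8.71 s

Dividing through by 5.42: denominator becomes s² + 0.2804 s + 0.1498.
So ω_n = √0.1498 = 0.387 rad/s and ζ = 0.2804/(2·0.387) = 0.362.
ω_d = ω_n√(1−ζ²) = 0.361 rad/s. t_p = π/ω_d = 8.71 s.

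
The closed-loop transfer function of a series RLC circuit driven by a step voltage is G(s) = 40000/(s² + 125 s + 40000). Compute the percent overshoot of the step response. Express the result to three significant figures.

%OS ≈ 35.6%

Matching coefficients with s² + 2ζω_n s + ω_n² gives ω_n² = 40000 ⇒ ω_n = 200 rad/s, and ζ = 125/(2ω_n) = 0.312.
Overshoot: exp(−π·0.312/√(1−0.312²)) = 0.356, i.e. 35.6%.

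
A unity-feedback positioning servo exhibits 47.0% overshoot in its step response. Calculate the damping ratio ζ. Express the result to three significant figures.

ζ = −ln(OS)/√(π² + (ln OS)²). With OS = 0.470, ln OS = −0.7550 and ζ = 0.7550/3.231 = 0.234.

ζ ≈ 0.234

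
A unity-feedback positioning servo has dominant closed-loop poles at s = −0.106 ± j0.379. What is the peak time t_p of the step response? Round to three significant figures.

t_p ≈ 8.29 s

t_p = π/ω_d with ω_d = 0.379 (the imaginary part), so t_p = 8.29 s.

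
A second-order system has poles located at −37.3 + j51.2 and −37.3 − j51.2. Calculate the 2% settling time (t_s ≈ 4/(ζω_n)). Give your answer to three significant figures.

t_s ≈ 0.107 s

For poles at −σ ± jω_d, ζω_n = σ = 37.3, so t_s ≈ 4/σ = 0.107 s.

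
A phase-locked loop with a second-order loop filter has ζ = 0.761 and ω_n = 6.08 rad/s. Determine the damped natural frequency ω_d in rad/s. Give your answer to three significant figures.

ω_d = ω_n√(1−ζ²) = 6.08·√0.421 = 3.94 rad/s.

ω_d ≈ 3.94 rad/s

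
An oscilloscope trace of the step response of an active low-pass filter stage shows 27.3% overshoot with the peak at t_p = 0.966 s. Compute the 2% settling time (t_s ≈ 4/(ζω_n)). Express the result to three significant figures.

t_s ≈ 2.98 s

The overshoot fixes ζ = −ln(OS)/√(π²+ln²(OS)) = 0.382.
t_p = π/ω_d ⇒ ω_d = 3.25 rad/s; then ω_n = ω_d/√(1−ζ²) = 3.52 rad/s.
t_s ≈ 4/(ζω_n) = 4/(0.382·3.52) = 2.98 s.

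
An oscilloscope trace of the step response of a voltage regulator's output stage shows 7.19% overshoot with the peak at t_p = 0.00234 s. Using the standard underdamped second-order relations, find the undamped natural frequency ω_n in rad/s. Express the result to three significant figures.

ω_n ≈ 1750 rad/s

ζ from %OS: ζ = |ln 0.0719|/√(π²+ln²0.0719) = 0.642.
From t_p = π/ω_d, ω_d = π/0.00234 = 1340 rad/s, so ω_n = ω_d/√(1−ζ²) = 1750 rad/s.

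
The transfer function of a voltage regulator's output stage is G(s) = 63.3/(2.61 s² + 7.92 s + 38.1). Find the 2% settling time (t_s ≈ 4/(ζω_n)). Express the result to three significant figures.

Dividing through by 2.61: denominator becomes s² + 3.034 s + 14.60.
So ω_n = √14.60 = 3.82 rad/s and ζ = 3.034/(2·3.82) = 0.397.
t_s ≈ 4/(ζω_n) = 2.64 s.

t_s ≈ 2.64 s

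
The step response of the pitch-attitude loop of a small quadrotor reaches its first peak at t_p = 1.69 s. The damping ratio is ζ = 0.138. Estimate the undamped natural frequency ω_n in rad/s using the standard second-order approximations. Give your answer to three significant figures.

Peak time t_p = π/ω_d, so ω_d = π/t_p = π/1.69 = 1.86 rad/s.
ω_n = ω_d/√(1−ζ²) = 1.86/√0.981 = 1.88 rad/s.

ω_n ≈ 1.88 rad/s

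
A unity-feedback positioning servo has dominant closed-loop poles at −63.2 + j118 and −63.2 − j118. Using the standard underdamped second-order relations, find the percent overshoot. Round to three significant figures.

%OS ≈ 18.6%

With σ = 63.2, ω_d = 118: ω_n = √(σ²+ω_d²) = 134 rad/s, ζ = σ/ω_n = 0.472.
%OS = 100·exp(−πζ/√(1−ζ²)) = 18.6%.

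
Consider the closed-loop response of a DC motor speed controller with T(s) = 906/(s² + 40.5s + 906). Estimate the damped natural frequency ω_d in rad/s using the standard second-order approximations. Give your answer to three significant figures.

Comparing the denominator to s² + 2ζω_n s + ω_n²: ω_n = √906 = 30.1 rad/s, and 2ζω_n = 40.5 so ζ = 40.5/(2·30.1) = 0.673.
ω_d = 30.1·√(1 − 0.673²) = 22.3 rad/s.

ω_d ≈ 22.3 rad/s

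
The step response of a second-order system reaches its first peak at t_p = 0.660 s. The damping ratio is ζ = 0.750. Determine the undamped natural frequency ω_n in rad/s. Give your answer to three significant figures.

Peak time t_p = π/ω_d, so ω_d = π/t_p = π/0.660 = 4.76 rad/s.
ω_n = ω_d/√(1−ζ²) = 4.76/√0.438 = 7.20 rad/s.

ω_n ≈ 7.20 rad/s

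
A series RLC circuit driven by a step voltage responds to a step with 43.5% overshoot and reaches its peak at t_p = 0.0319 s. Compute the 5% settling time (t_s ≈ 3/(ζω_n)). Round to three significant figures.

t_s ≈ 0.115 s

From the overshoot, ζ = −ln(OS)/√(π²+ln²(OS)) = 0.256.
t_p = π/ω_d ⇒ ω_d = 98.5 rad/s; then ω_n = ω_d/√(1−ζ²) = 102 rad/s.
t_s ≈ 3/(ζω_n) = 3/(0.256·102) = 0.115 s.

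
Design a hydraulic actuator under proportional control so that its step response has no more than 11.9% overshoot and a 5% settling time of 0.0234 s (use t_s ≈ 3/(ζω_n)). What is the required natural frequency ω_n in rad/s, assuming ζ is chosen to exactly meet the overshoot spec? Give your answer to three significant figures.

ω_n ≈ 229 rad/s

ζ = −ln(OS)/√(π² + (ln OS)²). With OS = 0.119, ln OS = −2.129 and ζ = 2.129/3.795 = 0.561.
From t_s ≈ 3/(ζω_n): ω_n = 3/(ζ·t_s) = 3/(0.561·0.0234) = 229 rad/s.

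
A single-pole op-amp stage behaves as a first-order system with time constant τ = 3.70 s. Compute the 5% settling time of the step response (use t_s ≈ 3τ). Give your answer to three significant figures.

t_s ≈ 3τ = 11.1 s.

t_s ≈ 11.1 s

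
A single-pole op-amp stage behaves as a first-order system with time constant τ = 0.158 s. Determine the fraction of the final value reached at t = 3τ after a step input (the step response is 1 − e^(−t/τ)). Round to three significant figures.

y(t)/y_∞ = 1 − e^(−t/τ) = 1 − e^(−3) = 1 − e^(−3.00) = 0.950.

y/y_∞ ≈ 0.950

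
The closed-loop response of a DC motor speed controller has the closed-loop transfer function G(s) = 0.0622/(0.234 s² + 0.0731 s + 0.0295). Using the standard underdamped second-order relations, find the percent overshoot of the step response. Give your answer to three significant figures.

Dividing through by 0.234: denominator becomes s² + 0.3124 s + 0.1261.
So ω_n = √0.1261 = 0.355 rad/s and ζ = 0.3124/(2·0.355) = 0.440.
%OS = 100 e^{−πζ/√(1−ζ²)} with ζ = 0.440 gives 21.5%.

%OS ≈ 21.5%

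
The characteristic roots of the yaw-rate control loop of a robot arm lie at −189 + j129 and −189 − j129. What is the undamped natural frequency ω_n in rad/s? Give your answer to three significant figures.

ω_n ≈ 229 rad/s

The poles are at −σ ± jω_d with σ = 189 and ω_d = 129, so ω_n = √(σ²+ω_d²) = 229 rad/s and ζ = σ/ω_n = 0.826.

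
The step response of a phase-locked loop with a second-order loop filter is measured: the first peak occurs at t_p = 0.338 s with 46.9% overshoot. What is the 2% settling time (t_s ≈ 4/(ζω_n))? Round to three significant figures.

t_s ≈ 1.79 s

The overshoot fixes ζ = −ln(OS)/√(π²+ln²(OS)) = 0.234.
From t_p = π/ω_d, ω_d = π/0.338 = 9.29 rad/s, so ω_n = ω_d/√(1−ζ²) = 9.56 rad/s.
t_s ≈ 4/(ζω_n) = 4/(0.234·9.56) = 1.79 s.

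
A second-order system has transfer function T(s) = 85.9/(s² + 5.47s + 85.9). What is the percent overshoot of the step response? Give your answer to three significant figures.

Comparing the denominator to s² + 2ζω_n s + ω_n²: ω_n = √85.9 = 9.27 rad/s, and 2ζω_n = 5.47 so ζ = 5.47/(2·9.27) = 0.295.
%OS = 100·exp(−πζ/√(1−ζ²)) = 37.9%.

%OS ≈ 37.9%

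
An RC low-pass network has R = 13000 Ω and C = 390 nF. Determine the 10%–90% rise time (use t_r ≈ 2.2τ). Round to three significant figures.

t_r ≈ 0.0112 s

τ = RC = 13000 × 390 nF = 0.00507 s.
t_r ≈ 2.2τ = 0.0112 s.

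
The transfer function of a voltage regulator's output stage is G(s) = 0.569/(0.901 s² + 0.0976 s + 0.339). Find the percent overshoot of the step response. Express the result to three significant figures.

%OS ≈ 75.7%

Dividing through by 0.901: denominator becomes s² + 0.1083 s + 0.3762.
So ω_n = √0.3762 = 0.613 rad/s and ζ = 0.1083/(2·0.613) = 0.0883.
Overshoot: exp(−π·0.0883/√(1−0.0883²)) = 0.757, i.e. 75.7%.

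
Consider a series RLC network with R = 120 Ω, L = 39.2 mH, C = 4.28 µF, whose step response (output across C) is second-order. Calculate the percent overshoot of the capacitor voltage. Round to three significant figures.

For a series RLC circuit (capacitor voltage as output), ω_n = 1/√(LC) = 1/√(39.2 mH · 4.28 µF) = 2440 rad/s.
ζ = (R/2)·√(C/L) = (120/2)·√(4.28 µF/39.2 mH) = 0.627.
Overshoot: exp(−π·0.627/√(1−0.627²)) = 0.0798, i.e. 7.98%.

%OS ≈ 7.98%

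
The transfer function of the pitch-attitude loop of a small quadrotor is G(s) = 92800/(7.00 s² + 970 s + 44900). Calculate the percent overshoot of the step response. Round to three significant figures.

%OS ≈ 0.443%

Dividing through by 7.00: denominator becomes s² + 138.6 s + 6414.
So ω_n = √6414 = 80.1 rad/s and ζ = 138.6/(2·80.1) = 0.865.
%OS = 100·exp(−πζ/√(1−ζ²)) = 0.443%.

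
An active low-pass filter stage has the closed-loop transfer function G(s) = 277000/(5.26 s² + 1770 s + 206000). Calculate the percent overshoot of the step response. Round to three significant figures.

Dividing through by 5.26: denominator becomes s² + 336.5 s + 39160.
So ω_n = √39160 = 198 rad/s and ζ = 336.5/(2·198) = 0.850.
%OS = 100·exp(−πζ/√(1−ζ²)) = 0.626%.

%OS ≈ 0.626%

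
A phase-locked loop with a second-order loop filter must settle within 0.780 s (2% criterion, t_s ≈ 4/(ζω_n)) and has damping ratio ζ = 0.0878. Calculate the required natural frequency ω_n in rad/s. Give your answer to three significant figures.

ω_n ≈ 58.4 rad/s

Rearranging t_s ≈ 4/(ζω_n) gives ω_n = 4/(ζ·t_s) = 4/(0.0878 × 0.780) = 58.4 rad/s.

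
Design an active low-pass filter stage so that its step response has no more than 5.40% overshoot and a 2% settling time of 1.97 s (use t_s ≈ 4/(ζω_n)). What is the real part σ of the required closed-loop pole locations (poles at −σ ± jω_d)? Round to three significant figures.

σ ≈ 2.03

The settling-time spec alone fixes σ = ζω_n = 4/t_s = 4/1.97 = 2.03.
(Overshoot then fixes ζ = 0.681 and hence ω_d = σ·√(1−ζ²)/ζ = 2.19 rad/s.)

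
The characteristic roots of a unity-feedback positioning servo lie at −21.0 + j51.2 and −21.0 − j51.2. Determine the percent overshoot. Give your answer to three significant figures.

|pole| = ω_n = √(21.0² + 51.2²) = 55.3 rad/s; ζ = cos θ = σ/ω_n = 0.379.
Overshoot: exp(−π·0.379/√(1−0.379²)) = 0.276, i.e. 27.6%.

%OS ≈ 27.6%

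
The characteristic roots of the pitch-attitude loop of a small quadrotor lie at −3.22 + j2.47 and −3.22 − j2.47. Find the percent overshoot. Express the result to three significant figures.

%OS ≈ 1.66%

|pole| = ω_n = √(3.22² + 2.47²) = 4.06 rad/s; ζ = cos θ = σ/ω_n = 0.793.
%OS = 100·exp(−πζ/√(1−ζ²)) = 1.66%.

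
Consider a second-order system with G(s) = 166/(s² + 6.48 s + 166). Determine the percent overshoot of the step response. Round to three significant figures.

%OS ≈ 44.2%

Comparing the denominator to s² + 2ζω_n s + ω_n²: ω_n = √166 = 12.9 rad/s, and 2ζω_n = 6.48 so ζ = 6.48/(2·12.9) = 0.251.
%OS = 100 e^{−πζ/√(1−ζ²)} with ζ = 0.251 gives 44.2%.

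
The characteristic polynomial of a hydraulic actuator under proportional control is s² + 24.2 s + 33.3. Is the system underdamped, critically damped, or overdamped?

overdamped

a² − 4b = 450 > 0 (two distinct real roots); the system is overdamped.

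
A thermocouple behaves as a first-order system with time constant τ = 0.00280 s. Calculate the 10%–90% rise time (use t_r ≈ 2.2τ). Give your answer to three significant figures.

t_r ≈ 0.00616 s

t_r ≈ 2.2τ = 0.00616 s.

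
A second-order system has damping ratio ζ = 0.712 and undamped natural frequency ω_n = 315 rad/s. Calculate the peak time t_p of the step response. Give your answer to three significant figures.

t_p ≈ 0.0142 s

The damped frequency is ω_d = ω_n√(1−ζ²) = 315·√(1−0.507) = 221 rad/s.
Peak time t_p = π/ω_d = π/221 = 0.0142 s.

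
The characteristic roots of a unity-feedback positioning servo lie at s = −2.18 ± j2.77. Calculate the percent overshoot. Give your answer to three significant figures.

%OS ≈ 8.44%

The poles are at −σ ± jω_d with σ = 2.18 and ω_d = 2.77, so ω_n = √(σ²+ω_d²) = 3.52 rad/s and ζ = σ/ω_n = 0.618.
%OS = 100 e^{−πζ/√(1−ζ²)} with ζ = 0.618 gives 8.44%.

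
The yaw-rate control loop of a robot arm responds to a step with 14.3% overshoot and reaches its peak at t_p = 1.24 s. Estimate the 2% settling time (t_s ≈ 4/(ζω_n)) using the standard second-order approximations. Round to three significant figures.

t_s ≈ 2.55 s

ζ from %OS: ζ = |ln 0.143|/√(π²+ln²0.143) = 0.526.
From t_p = π/ω_d, ω_d = π/1.24 = 2.53 rad/s, so ω_n = ω_d/√(1−ζ²) = 2.98 rad/s.
t_s ≈ 4/(ζω_n) = 4/(0.526·2.98) = 2.55 s.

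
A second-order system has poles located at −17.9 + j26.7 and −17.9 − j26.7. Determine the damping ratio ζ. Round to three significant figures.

The poles are at −σ ± jω_d with σ = 17.9 and ω_d = 26.7, so ω_n = √(σ²+ω_d²) = 32.1 rad/s and ζ = σ/ω_n = 0.557.

ζ ≈ 0.557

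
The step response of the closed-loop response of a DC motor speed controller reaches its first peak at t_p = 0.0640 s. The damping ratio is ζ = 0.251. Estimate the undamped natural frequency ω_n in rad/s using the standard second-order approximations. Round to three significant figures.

ω_n ≈ 50.7 rad/s

Peak time t_p = π/ω_d, so ω_d = π/t_p = π/0.0640 = 49.1 rad/s.
ω_n = ω_d/√(1−ζ²) = 49.1/√0.937 = 50.7 rad/s.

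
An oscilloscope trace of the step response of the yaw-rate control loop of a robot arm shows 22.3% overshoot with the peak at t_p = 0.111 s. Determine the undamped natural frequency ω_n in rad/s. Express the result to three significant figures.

ζ from %OS: ζ = |ln 0.223|/√(π²+ln²0.223) = 0.431.
t_p = π/ω_d ⇒ ω_d = 28.3 rad/s; then ω_n = ω_d/√(1−ζ²) = 31.4 rad/s.

ω_n ≈ 31.4 rad/s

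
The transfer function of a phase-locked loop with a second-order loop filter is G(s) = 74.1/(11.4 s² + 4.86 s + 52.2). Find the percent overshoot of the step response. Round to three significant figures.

Dividing through by 11.4: denominator becomes s² + 0.4263 s + 4.579.
So ω_n = √4.579 = 2.14 rad/s and ζ = 0.4263/(2·2.14) = 0.0996.
Overshoot: exp(−π·0.0996/√(1−0.0996²)) = 0.730, i.e. 73.0%.

%OS ≈ 73.0%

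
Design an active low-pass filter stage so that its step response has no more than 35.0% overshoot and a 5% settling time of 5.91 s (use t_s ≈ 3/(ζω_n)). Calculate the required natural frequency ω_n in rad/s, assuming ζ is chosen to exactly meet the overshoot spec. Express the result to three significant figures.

ζ = −ln(OS)/√(π² + (ln OS)²). With OS = 0.350, ln OS = −1.050 and ζ = 1.050/3.312 = 0.317.
Then ω_n = 3/(ζ t_s) = 3/(0.317 × 5.91) = 1.60 rad/s.

ω_n ≈ 1.60 rad/s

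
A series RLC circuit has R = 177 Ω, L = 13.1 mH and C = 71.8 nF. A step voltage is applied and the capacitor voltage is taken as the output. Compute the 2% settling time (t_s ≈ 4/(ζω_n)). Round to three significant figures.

t_s ≈ 0.000592 s

For a series RLC circuit (capacitor voltage as output), ω_n = 1/√(LC) = 1/√(13.1 mH · 71.8 nF) = 32600 rad/s.
ζ = (R/2)·√(C/L) = (177/2)·√(71.8 nF/13.1 mH) = 0.207.
t_s ≈ 4/(ζω_n) = 0.000592 s.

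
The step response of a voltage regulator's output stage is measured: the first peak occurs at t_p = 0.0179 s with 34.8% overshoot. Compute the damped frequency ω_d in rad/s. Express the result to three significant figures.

t_p = π/ω_d, so ω_d = π/0.0179 = 176 rad/s.

ω_d ≈ 176 rad/s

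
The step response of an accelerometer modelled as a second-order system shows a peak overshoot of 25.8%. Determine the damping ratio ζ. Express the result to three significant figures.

ζ ≈ 0.396

Inverting the overshoot relation: ζ = |ln 0.258|/√(π² + ln²0.258) = 0.396.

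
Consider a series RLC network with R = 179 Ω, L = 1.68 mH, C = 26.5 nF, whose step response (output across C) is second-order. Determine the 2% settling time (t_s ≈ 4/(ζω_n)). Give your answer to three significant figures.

For a series RLC circuit (capacitor voltage as output), ω_n = 1/√(LC) = 1/√(1.68 mH · 26.5 nF) = 150000 rad/s.
ζ = (R/2)·√(C/L) = (179/2)·√(26.5 nF/1.68 mH) = 0.355.
t_s ≈ 4/(ζω_n) = 0.0000751 s.

t_s ≈ 0.0000751 s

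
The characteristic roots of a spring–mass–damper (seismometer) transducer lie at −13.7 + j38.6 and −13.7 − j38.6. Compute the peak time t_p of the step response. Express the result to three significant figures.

t_p ≈ 0.0814 s

t_p = π/ω_d with ω_d = 38.6 (the imaginary part), so t_p = 0.0814 s.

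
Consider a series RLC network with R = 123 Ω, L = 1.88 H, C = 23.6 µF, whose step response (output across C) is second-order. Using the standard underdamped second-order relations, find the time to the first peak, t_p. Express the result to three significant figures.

t_p ≈ 0.0214 s

For a series RLC circuit (capacitor voltage as output), ω_n = 1/√(LC) = 1/√(1.88 H · 23.6 µF) = 150 rad/s.
ζ = (R/2)·√(C/L) = (123/2)·√(23.6 µF/1.88 H) = 0.218.
ω_d = 150·√(1 − 0.218²) = 147 rad/s. t_p = π/ω_d = 0.0214 s.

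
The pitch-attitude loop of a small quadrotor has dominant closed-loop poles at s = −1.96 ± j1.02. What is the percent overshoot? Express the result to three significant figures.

%OS ≈ 0.239%

The poles are at −σ ± jω_d with σ = 1.96 and ω_d = 1.02, so ω_n = √(σ²+ω_d²) = 2.21 rad/s and ζ = σ/ω_n = 0.887.
%OS = 100 e^{−πζ/√(1−ζ²)} with ζ = 0.887 gives 0.239%.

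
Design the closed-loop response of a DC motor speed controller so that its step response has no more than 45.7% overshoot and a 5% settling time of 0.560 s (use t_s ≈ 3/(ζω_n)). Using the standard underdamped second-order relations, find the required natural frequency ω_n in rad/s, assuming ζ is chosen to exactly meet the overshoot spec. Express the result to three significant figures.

From %OS = 100·exp(−πζ/√(1−ζ²)), invert to get ζ = −ln(OS)/√(π² + ln²(OS)) with OS = 0.457.
−ln 0.457 = 0.7831, so ζ = 0.7831/√(π² + 0.6132) = 0.242.
From t_s ≈ 3/(ζω_n): ω_n = 3/(ζ·t_s) = 3/(0.242·0.560) = 22.1 rad/s.

ω_n ≈ 22.1 rad/s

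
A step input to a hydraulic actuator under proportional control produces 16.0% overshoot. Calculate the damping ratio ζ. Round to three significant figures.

From %OS = 100·exp(−πζ/√(1−ζ²)), invert to get ζ = −ln(OS)/√(π² + ln²(OS)) with OS = 0.160.
−ln 0.160 = 1.833, so ζ = 1.833/√(π² + 3.358) = 0.504.

ζ ≈ 0.504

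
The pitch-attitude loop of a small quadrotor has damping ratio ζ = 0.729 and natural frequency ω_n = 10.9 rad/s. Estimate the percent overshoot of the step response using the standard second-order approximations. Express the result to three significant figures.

For an underdamped second-order system, %OS = 100·exp(−πζ/√(1−ζ²)).
πζ/√(1−ζ²) = π·0.729/√(1−0.531) = 3.346, so %OS = 100·e^(−3.346) = 3.52%.

%OS ≈ 3.52%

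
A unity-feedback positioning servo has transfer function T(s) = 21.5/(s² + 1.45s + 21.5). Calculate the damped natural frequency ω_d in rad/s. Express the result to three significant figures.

ω_d ≈ 4.58 rad/s

Matching coefficients with s² + 2ζω_n s + ω_n² gives ω_n² = 21.5 ⇒ ω_n = 4.64 rad/s, and ζ = 1.45/(2ω_n) = 0.156.
ω_d = 4.64·√(1 − 0.156²) = 4.58 rad/s.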